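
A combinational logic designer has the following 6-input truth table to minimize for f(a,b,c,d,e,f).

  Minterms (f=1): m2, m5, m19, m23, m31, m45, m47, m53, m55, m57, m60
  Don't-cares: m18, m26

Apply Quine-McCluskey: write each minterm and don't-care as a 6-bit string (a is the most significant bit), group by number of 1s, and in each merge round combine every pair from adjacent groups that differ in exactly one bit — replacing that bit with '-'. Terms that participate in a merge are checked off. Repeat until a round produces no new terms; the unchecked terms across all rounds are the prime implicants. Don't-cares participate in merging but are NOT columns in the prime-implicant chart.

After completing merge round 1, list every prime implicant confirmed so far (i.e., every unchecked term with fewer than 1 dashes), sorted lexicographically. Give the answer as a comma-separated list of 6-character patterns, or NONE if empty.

[col 0] 000010*, 000101, 010010*, 010011*, 010111*, 011010*, 011111*, 101101*, 101111*, 110101*, 110111*, 111001, 111100
[col 1] -10111, 0-0010, 01-010, 01-111, 010-11, 01001-, 1011-1, 1101-1
Prime implicants: -10111, 0-0010, 000101, 01-010, 01-111, 010-11, 01001-, 1011-1, 1101-1, 111001, 111100

000101, 111001, 111100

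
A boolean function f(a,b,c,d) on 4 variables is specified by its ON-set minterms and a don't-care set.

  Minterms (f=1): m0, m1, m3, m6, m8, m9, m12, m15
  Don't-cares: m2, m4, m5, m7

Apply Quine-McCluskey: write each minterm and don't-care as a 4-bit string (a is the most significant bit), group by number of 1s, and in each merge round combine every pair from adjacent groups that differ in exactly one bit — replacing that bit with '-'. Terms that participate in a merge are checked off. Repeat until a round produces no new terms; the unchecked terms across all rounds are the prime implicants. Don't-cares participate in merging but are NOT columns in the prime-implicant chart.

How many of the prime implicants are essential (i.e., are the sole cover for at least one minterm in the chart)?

[col 0] 0000*, 0001*, 0010*, 0011*, 0100*, 0101*, 0110*, 0111*, 1000*, 1001*, 1100*, 1111*
[col 1] -000*, -001*, -100*, -111, 0-00*, 0-01*, 0-10*, 0-11*, 00-0*, 00-1*, 000-*, 001-*, 01-0*, 01-1*, 010-*, 011-*, 1-00*, 100-*
[col 2] --00, -00-, 0--0*, 0--1*, 0-0-*, 0-1-*, 00--*, 01--*
[col 3] 0---
Prime implicants: --00, -00-, -111, 0---
PI chart (minterm → PIs covering it):
  0 | --00,-00-,0---
  1 | -00-,0---
  3 | 0---  (sole → essential)
  6 | 0---  (sole → essential)
  8 | --00,-00-
  9 | -00-  (sole → essential)
  12 | --00  (sole → essential)
  15 | -111  (sole → essential)
Essential prime implicants: --00, -00-, -111, 0---

4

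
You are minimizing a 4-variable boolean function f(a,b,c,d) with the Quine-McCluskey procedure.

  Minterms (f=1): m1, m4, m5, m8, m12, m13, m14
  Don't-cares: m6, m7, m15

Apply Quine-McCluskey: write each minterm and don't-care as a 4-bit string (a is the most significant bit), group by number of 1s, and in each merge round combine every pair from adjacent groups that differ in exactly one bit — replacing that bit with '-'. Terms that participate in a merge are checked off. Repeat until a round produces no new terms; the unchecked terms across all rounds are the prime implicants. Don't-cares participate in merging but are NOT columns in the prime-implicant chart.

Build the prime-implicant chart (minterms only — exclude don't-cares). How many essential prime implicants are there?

3

[col 0] 0001*, 0100*, 0101*, 0110*, 0111*, 1000*, 1100*, 1101*, 1110*, 1111*
[col 1] -100*, -101*, -110*, -111*, 0-01, 01-0*, 01-1*, 010-*, 011-*, 1-00, 11-0*, 11-1*, 110-*, 111-*
[col 2] -1-0*, -1-1*, -10-*, -11-*, 01--*, 11--*
[col 3] -1--
Prime implicants: -1--, 0-01, 1-00
PI chart (minterm → PIs covering it):
  1 | 0-01  (sole → essential)
  4 | -1--  (sole → essential)
  5 | -1--,0-01
  8 | 1-00  (sole → essential)
  12 | -1--,1-00
  13 | -1--  (sole → essential)
  14 | -1--  (sole → essential)
Essential prime implicants: -1--, 0-01, 1-00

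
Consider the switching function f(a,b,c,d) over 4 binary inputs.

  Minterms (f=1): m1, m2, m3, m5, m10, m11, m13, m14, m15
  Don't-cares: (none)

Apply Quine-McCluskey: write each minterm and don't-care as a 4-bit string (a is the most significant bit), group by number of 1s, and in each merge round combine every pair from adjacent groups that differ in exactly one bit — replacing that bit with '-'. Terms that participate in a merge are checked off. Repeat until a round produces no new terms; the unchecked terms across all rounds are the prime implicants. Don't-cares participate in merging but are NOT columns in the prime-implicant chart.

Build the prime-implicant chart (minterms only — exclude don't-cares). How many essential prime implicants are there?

Round 0: 0001✓ 0010✓ 0011✓ 0101✓ 1010✓ 1011✓ 1101✓ 1110✓ 1111✓
Round 1: -010✓ -011✓ -101 0-01 00-1 001-✓ 1-10✓ 1-11✓ 101-✓ 11-1 111-✓
Round 2: -01- 1-1-
PIs = {-01-, -101, 0-01, 00-1, 1-1-, 11-1}
Coverage chart:
  m1: 0-01,00-1
  m2: -01- ←essential
  m3: -01-,00-1
  m5: -101,0-01
  m10: -01-,1-1-
  m11: -01-,1-1-
  m13: -101,11-1
  m14: 1-1- ←essential
  m15: 1-1-,11-1
Essential: -01-, 1-1-

2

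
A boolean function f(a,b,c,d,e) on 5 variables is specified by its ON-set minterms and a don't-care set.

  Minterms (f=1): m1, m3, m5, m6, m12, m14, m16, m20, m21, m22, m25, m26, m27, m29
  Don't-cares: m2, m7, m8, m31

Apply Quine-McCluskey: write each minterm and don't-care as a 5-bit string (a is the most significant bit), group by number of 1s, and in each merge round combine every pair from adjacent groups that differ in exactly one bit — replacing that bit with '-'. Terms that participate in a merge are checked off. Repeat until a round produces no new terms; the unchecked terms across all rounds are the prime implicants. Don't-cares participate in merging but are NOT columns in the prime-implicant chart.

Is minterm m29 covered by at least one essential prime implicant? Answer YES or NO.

YES

Round 0: 00001✓ 00010✓ 00011✓ 00101✓ 00110✓ 00111✓ 01000✓ 01100✓ 01110✓ 10000✓ 10100✓ 10101✓ 10110✓ 11001✓ 11010✓ 11011✓ 11101✓ 11111✓
Round 1: -0101 -0110 0-110 00-01✓ 00-10✓ 00-11✓ 000-1✓ 0001-✓ 001-1✓ 0011-✓ 01-00 011-0 1-101 10-00 101-0 1010- 11-01✓ 11-11✓ 110-1✓ 1101- 111-1✓
Round 2: 00--1 00-1- 11--1
PIs = {-0101, -0110, 0-110, 00--1, 00-1-, 01-00, 011-0, 1-101, 10-00, 101-0, 1010-, 11--1, 1101-}
Coverage chart:
  m1: 00--1 ←essential
  m3: 00--1,00-1-
  m5: -0101,00--1
  m6: -0110,0-110,00-1-
  m12: 01-00,011-0
  m14: 0-110,011-0
  m16: 10-00 ←essential
  m20: 10-00,101-0,1010-
  m21: -0101,1-101,1010-
  m22: -0110,101-0
  m25: 11--1 ←essential
  m26: 1101- ←essential
  m27: 11--1,1101-
  m29: 1-101,11--1
Essential: 00--1, 10-00, 11--1, 1101-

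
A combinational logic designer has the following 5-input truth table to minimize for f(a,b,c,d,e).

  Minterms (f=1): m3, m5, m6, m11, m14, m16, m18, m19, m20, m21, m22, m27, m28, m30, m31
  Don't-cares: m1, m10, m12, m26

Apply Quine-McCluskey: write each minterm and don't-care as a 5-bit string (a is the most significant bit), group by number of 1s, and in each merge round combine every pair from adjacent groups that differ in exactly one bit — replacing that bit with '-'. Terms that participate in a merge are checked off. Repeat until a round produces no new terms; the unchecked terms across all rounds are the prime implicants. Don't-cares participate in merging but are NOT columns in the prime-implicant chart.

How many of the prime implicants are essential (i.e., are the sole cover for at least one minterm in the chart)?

3

[col 0] 00001*, 00011*, 00101*, 00110*, 01010*, 01011*, 01100*, 01110*, 10000*, 10010*, 10011*, 10100*, 10101*, 10110*, 11010*, 11011*, 11100*, 11110*, 11111*
[col 1] -0011*, -0101, -0110*, -1010*, -1011*, -1100*, -1110*, 0-011*, 0-110*, 00-01, 000-1, 01-10*, 0101-*, 011-0*, 1-010*, 1-011*, 1-100*, 1-110*, 10-00*, 10-10*, 100-0*, 1001-*, 101-0*, 1010-, 11-10*, 11-11*, 1101-*, 111-0*, 1111-*
[col 2] --011, --110, -1-10, -101-, -11-0, 1--10, 1-01-, 1-1-0, 10--0, 11-1-
Prime implicants: --011, --110, -0101, -1-10, -101-, -11-0, 00-01, 000-1, 1--10, 1-01-, 1-1-0, 10--0, 1010-, 11-1-
PI chart (minterm → PIs covering it):
  3 | --011,000-1
  5 | -0101,00-01
  6 | --110  (sole → essential)
  11 | --011,-101-
  14 | --110,-1-10,-11-0
  16 | 10--0  (sole → essential)
  18 | 1--10,1-01-,10--0
  19 | --011,1-01-
  20 | 1-1-0,10--0,1010-
  21 | -0101,1010-
  22 | --110,1--10,1-1-0,10--0
  27 | --011,-101-,1-01-,11-1-
  28 | -11-0,1-1-0
  30 | --110,-1-10,-11-0,1--10,1-1-0,11-1-
  31 | 11-1-  (sole → essential)
Essential prime implicants: --110, 10--0, 11-1-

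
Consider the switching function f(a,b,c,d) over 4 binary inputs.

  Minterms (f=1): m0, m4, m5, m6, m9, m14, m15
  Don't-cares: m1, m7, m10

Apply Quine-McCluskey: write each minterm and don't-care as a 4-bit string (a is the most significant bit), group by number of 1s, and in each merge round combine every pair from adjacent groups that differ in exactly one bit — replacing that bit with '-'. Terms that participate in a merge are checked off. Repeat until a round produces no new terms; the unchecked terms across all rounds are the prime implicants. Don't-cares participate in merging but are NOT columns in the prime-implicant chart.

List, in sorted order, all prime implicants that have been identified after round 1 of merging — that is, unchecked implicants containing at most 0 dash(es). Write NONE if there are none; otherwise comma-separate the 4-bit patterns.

Round 0: 0000✓ 0001✓ 0100✓ 0101✓ 0110✓ 0111✓ 1001✓ 1010✓ 1110✓ 1111✓
Round 1: -001 -110✓ -111✓ 0-00✓ 0-01✓ 000-✓ 01-0✓ 01-1✓ 010-✓ 011-✓ 1-10 111-✓
Round 2: -11- 0-0- 01--
PIs = {-001, -11-, 0-0-, 01--, 1-10}

NONE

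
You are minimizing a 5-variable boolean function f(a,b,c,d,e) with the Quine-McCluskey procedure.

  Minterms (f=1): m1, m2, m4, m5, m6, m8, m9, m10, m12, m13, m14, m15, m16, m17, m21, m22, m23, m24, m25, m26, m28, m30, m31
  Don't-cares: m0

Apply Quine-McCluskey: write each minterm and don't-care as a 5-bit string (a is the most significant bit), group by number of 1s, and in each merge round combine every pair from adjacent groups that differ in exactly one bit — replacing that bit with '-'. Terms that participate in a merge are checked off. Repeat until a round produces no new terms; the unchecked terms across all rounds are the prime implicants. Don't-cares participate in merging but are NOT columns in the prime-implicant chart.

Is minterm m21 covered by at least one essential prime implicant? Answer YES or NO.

NO

Round 0: 00000✓ 00001✓ 00010✓ 00100✓ 00101✓ 00110✓ 01000✓ 01001✓ 01010✓ 01100✓ 01101✓ 01110✓ 01111✓ 10000✓ 10001✓ 10101✓ 10110✓ 10111✓ 11000✓ 11001✓ 11010✓ 11100✓ 11110✓ 11111✓
Round 1: -0000✓ -0001✓ -0101✓ -0110✓ -1000✓ -1001✓ -1010✓ -1100✓ -1110✓ -1111✓ 0-000✓ 0-001✓ 0-010✓ 0-100✓ 0-101✓ 0-110✓ 00-00✓ 00-01✓ 00-10✓ 000-0✓ 0000-✓ 001-0✓ 0010-✓ 01-00✓ 01-01✓ 01-10✓ 010-0✓ 0100-✓ 011-0✓ 011-1✓ 0110-✓ 0111-✓ 1-000✓ 1-001✓ 1-110✓ 1-111✓ 10-01✓ 1000-✓ 101-1 1011-✓ 11-00✓ 11-10✓ 110-0✓ 1100-✓ 111-0✓ 1111-✓
Round 2: --000✓ --001✓ --110 -0-01 -000-✓ -1-00✓ -1-10✓ -10-0✓ -100-✓ -11-0✓ -111- 0--00✓ 0--01✓ 0--10✓ 0-0-0✓ 0-00-✓ 0-1-0✓ 0-10-✓ 00--0✓ 00-0-✓ 01--0✓ 01-0-✓ 011-- 1-00-✓ 1-11- 11--0✓
Round 3: --00- -1--0 0---0 0--0-
PIs = {--00-, --110, -0-01, -1--0, -111-, 0---0, 0--0-, 011--, 1-11-, 101-1}
Coverage chart:
  m1: --00-,-0-01,0--0-
  m2: 0---0 ←essential
  m4: 0---0,0--0-
  m5: -0-01,0--0-
  m6: --110,0---0
  m8: --00-,-1--0,0---0,0--0-
  m9: --00-,0--0-
  m10: -1--0,0---0
  m12: -1--0,0---0,0--0-,011--
  m13: 0--0-,011--
  m14: --110,-1--0,-111-,0---0,011--
  m15: -111-,011--
  m16: --00- ←essential
  m17: --00-,-0-01
  m21: -0-01,101-1
  m22: --110,1-11-
  m23: 1-11-,101-1
  m24: --00-,-1--0
  m25: --00- ←essential
  m26: -1--0 ←essential
  m28: -1--0 ←essential
  m30: --110,-1--0,-111-,1-11-
  m31: -111-,1-11-
Essential: --00-, -1--0, 0---0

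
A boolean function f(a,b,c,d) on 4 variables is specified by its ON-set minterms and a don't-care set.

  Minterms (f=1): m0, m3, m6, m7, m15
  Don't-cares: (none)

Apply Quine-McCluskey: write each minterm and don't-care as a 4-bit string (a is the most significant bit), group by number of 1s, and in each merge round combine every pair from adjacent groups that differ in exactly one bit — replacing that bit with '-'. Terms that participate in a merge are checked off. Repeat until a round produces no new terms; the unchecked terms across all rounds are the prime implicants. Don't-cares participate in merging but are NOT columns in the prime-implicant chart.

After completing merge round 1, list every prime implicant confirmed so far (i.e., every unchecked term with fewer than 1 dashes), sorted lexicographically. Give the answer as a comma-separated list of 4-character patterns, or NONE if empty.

[col 0] 0000, 0011*, 0110*, 0111*, 1111*
[col 1] -111, 0-11, 011-
Prime implicants: -111, 0-11, 0000, 011-

0000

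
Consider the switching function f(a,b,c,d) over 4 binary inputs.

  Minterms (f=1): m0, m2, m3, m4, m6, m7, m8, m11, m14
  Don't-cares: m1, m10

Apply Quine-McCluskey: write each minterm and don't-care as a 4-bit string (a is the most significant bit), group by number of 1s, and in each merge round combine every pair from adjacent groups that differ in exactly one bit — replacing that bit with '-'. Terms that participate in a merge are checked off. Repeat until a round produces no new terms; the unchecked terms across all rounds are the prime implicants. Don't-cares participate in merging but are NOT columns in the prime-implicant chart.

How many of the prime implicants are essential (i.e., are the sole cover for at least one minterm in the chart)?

[col 0] 0000*, 0001*, 0010*, 0011*, 0100*, 0110*, 0111*, 1000*, 1010*, 1011*, 1110*
[col 1] -000*, -010*, -011*, -110*, 0-00*, 0-10*, 0-11*, 00-0*, 00-1*, 000-*, 001-*, 01-0*, 011-*, 1-10*, 10-0*, 101-*
[col 2] --10, -0-0, -01-, 0--0, 0-1-, 00--
Prime implicants: --10, -0-0, -01-, 0--0, 0-1-, 00--
PI chart (minterm → PIs covering it):
  0 | -0-0,0--0,00--
  2 | --10,-0-0,-01-,0--0,0-1-,00--
  3 | -01-,0-1-,00--
  4 | 0--0  (sole → essential)
  6 | --10,0--0,0-1-
  7 | 0-1-  (sole → essential)
  8 | -0-0  (sole → essential)
  11 | -01-  (sole → essential)
  14 | --10  (sole → essential)
Essential prime implicants: --10, -0-0, -01-, 0--0, 0-1-

5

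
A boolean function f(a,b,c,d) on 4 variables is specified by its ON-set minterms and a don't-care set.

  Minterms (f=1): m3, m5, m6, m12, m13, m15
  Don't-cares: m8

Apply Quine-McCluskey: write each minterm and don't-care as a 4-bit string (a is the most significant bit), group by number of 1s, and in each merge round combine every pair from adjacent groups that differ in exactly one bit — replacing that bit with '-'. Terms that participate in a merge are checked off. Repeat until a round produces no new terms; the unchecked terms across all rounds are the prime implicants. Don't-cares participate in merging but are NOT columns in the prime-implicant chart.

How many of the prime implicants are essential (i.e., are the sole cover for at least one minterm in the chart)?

size-2^0 implicants → 0011  0101(✓)  0110  1000(✓)  1100(✓)  1101(✓)  1111(✓)
size-2^1 implicants → -101  1-00  11-1  110-
Unchecked terms (primes): -101, 0011, 0110, 1-00, 11-1, 110-
Minterm coverage:
  m3 ⊆ 0011 [E]
  m5 ⊆ -101 [E]
  m6 ⊆ 0110 [E]
  m12 ⊆ 1-00,110-
  m13 ⊆ -101,11-1,110-
  m15 ⊆ 11-1 [E]
E = {-101, 0011, 0110, 11-1}

4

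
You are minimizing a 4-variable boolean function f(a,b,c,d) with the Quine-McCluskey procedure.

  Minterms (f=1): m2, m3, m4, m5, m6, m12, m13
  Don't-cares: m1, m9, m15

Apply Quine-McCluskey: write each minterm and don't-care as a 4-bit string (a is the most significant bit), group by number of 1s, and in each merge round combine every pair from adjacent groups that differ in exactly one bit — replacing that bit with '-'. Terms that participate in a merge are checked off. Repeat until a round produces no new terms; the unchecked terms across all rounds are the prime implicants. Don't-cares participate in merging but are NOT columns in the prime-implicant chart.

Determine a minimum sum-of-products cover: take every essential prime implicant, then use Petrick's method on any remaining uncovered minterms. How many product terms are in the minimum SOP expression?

3

Round 0: 0001✓ 0010✓ 0011✓ 0100✓ 0101✓ 0110✓ 1001✓ 1100✓ 1101✓ 1111✓
Round 1: -001✓ -100✓ -101✓ 0-01✓ 0-10 00-1 001- 01-0 010-✓ 1-01✓ 11-1 110-✓
Round 2: --01 -10-
PIs = {--01, -10-, 0-10, 00-1, 001-, 01-0, 11-1}
Coverage chart:
  m2: 0-10,001-
  m3: 00-1,001-
  m4: -10-,01-0
  m5: --01,-10-
  m6: 0-10,01-0
  m12: -10- ←essential
  m13: --01,-10-,11-1
Essential: -10-
Petrick residual → 0-10, 00-1
Min cover (3 terms): bc' + a'cd' + a'b'd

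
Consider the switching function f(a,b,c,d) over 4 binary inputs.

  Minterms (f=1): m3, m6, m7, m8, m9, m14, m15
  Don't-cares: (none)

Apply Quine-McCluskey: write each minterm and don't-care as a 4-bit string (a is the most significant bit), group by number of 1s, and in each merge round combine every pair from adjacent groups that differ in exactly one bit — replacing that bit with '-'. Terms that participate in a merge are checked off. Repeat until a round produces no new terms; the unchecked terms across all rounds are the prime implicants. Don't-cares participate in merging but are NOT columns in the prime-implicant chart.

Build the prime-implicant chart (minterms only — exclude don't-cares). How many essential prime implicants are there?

3

[col 0] 0011*, 0110*, 0111*, 1000*, 1001*, 1110*, 1111*
[col 1] -110*, -111*, 0-11, 011-*, 100-, 111-*
[col 2] -11-
Prime implicants: -11-, 0-11, 100-
PI chart (minterm → PIs covering it):
  3 | 0-11  (sole → essential)
  6 | -11-  (sole → essential)
  7 | -11-,0-11
  8 | 100-  (sole → essential)
  9 | 100-  (sole → essential)
  14 | -11-  (sole → essential)
  15 | -11-  (sole → essential)
Essential prime implicants: -11-, 0-11, 100-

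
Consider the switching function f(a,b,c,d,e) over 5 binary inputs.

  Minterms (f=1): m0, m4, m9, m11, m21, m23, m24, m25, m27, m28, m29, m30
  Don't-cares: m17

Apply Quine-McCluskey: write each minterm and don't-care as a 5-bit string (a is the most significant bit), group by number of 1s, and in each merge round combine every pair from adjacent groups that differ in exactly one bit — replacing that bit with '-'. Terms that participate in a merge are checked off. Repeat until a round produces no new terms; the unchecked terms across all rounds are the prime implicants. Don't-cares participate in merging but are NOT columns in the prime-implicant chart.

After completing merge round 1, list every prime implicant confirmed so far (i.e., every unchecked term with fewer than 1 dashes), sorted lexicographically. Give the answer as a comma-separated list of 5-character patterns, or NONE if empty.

NONE

[col 0] 00000*, 00100*, 01001*, 01011*, 10001*, 10101*, 10111*, 11000*, 11001*, 11011*, 11100*, 11101*, 11110*
[col 1] -1001*, -1011*, 00-00, 010-1*, 1-001*, 1-101*, 10-01*, 101-1, 11-00*, 11-01*, 110-1*, 1100-*, 111-0, 1110-*
[col 2] -10-1, 1--01, 11-0-
Prime implicants: -10-1, 00-00, 1--01, 101-1, 11-0-, 111-0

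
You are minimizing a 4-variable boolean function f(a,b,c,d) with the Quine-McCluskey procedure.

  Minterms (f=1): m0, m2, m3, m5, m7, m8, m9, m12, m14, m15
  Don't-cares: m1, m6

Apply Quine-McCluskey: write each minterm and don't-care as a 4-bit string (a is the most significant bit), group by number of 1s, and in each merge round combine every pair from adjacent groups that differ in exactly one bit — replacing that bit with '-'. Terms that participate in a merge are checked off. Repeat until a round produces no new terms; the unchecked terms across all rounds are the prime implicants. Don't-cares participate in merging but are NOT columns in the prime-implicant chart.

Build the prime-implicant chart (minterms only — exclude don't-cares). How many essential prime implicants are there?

3

Round 0: 0000✓ 0001✓ 0010✓ 0011✓ 0101✓ 0110✓ 0111✓ 1000✓ 1001✓ 1100✓ 1110✓ 1111✓
Round 1: -000✓ -001✓ -110✓ -111✓ 0-01✓ 0-10✓ 0-11✓ 00-0✓ 00-1✓ 000-✓ 001-✓ 01-1✓ 011-✓ 1-00 100-✓ 11-0 111-✓
Round 2: -00- -11- 0--1 0-1- 00--
PIs = {-00-, -11-, 0--1, 0-1-, 00--, 1-00, 11-0}
Coverage chart:
  m0: -00-,00--
  m2: 0-1-,00--
  m3: 0--1,0-1-,00--
  m5: 0--1 ←essential
  m7: -11-,0--1,0-1-
  m8: -00-,1-00
  m9: -00- ←essential
  m12: 1-00,11-0
  m14: -11-,11-0
  m15: -11- ←essential
Essential: -00-, -11-, 0--1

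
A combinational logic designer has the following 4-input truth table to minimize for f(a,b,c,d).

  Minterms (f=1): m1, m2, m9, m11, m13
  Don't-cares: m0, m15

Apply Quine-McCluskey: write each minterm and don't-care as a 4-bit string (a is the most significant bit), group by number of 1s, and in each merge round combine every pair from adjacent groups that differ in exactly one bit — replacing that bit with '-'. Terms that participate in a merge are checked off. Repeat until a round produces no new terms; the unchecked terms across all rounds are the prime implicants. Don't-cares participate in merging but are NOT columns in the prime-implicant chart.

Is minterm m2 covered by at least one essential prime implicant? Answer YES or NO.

size-2^0 implicants → 0000(✓)  0001(✓)  0010(✓)  1001(✓)  1011(✓)  1101(✓)  1111(✓)
size-2^1 implicants → -001  00-0  000-  1-01(✓)  1-11(✓)  10-1(✓)  11-1(✓)
size-2^2 implicants → 1--1
Unchecked terms (primes): -001, 00-0, 000-, 1--1
Minterm coverage:
  m1 ⊆ -001,000-
  m2 ⊆ 00-0 [E]
  m9 ⊆ -001,1--1
  m11 ⊆ 1--1 [E]
  m13 ⊆ 1--1 [E]
E = {00-0, 1--1}

YES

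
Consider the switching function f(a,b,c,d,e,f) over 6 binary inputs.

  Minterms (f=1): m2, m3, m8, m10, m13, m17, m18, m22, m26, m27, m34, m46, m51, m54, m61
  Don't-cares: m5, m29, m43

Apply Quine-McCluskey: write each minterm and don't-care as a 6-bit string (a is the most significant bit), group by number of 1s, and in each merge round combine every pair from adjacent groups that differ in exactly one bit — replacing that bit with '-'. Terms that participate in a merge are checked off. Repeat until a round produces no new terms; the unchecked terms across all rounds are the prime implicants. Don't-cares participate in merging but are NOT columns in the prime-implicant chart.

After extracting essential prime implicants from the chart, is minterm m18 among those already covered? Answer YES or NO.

[col 0] 000010*, 000011*, 000101*, 001000*, 001010*, 001101*, 010001, 010010*, 010110*, 011010*, 011011*, 011101*, 100010*, 101011, 101110, 110011, 110110*, 111101*
[col 1] -00010, -10110, -11101, 0-0010*, 0-1010*, 0-1101, 00-010*, 00-101, 00001-, 0010-0, 01-010*, 010-10, 01101-
[col 2] 0--010
Prime implicants: -00010, -10110, -11101, 0--010, 0-1101, 00-101, 00001-, 0010-0, 010-10, 010001, 01101-, 101011, 101110, 110011
PI chart (minterm → PIs covering it):
  2 | -00010,0--010,00001-
  3 | 00001-  (sole → essential)
  8 | 0010-0  (sole → essential)
  10 | 0--010,0010-0
  13 | 0-1101,00-101
  17 | 010001  (sole → essential)
  18 | 0--010,010-10
  22 | -10110,010-10
  26 | 0--010,01101-
  27 | 01101-  (sole → essential)
  34 | -00010  (sole → essential)
  46 | 101110  (sole → essential)
  51 | 110011  (sole → essential)
  54 | -10110  (sole → essential)
  61 | -11101  (sole → essential)
Essential prime implicants: -00010, -10110, -11101, 00001-, 0010-0, 010001, 01101-, 101110, 110011

NO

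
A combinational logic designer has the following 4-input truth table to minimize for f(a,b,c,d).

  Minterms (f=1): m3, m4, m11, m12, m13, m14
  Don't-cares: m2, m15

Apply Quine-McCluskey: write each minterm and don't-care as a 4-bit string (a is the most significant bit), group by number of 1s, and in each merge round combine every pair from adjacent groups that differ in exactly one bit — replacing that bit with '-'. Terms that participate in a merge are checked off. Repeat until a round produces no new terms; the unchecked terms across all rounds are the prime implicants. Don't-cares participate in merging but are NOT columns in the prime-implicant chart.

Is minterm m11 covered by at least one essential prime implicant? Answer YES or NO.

Round 0: 0010✓ 0011✓ 0100✓ 1011✓ 1100✓ 1101✓ 1110✓ 1111✓
Round 1: -011 -100 001- 1-11 11-0✓ 11-1✓ 110-✓ 111-✓
Round 2: 11--
PIs = {-011, -100, 001-, 1-11, 11--}
Coverage chart:
  m3: -011,001-
  m4: -100 ←essential
  m11: -011,1-11
  m12: -100,11--
  m13: 11-- ←essential
  m14: 11-- ←essential
Essential: -100, 11--

NO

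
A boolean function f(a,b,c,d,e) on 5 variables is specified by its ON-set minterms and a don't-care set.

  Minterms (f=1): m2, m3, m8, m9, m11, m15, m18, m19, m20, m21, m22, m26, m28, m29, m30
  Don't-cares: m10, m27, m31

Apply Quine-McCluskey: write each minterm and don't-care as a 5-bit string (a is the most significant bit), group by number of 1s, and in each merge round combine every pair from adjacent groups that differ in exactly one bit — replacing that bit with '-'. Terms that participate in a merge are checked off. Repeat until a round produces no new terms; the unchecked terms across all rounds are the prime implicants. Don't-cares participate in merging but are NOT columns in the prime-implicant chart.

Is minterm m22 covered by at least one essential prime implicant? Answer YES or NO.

Round 0: 00010✓ 00011✓ 01000✓ 01001✓ 01010✓ 01011✓ 01111✓ 10010✓ 10011✓ 10100✓ 10101✓ 10110✓ 11010✓ 11011✓ 11100✓ 11101✓ 11110✓ 11111✓
Round 1: -0010✓ -0011✓ -1010✓ -1011✓ -1111✓ 0-010✓ 0-011✓ 0001-✓ 01-11✓ 010-0✓ 010-1✓ 0100-✓ 0101-✓ 1-010✓ 1-011✓ 1-100✓ 1-101✓ 1-110✓ 10-10✓ 1001-✓ 101-0✓ 1010-✓ 11-10✓ 11-11✓ 1101-✓ 111-0✓ 111-1✓ 1110-✓ 1111-✓
Round 2: --010✓ --011✓ -001-✓ -1-11 -101-✓ 0-01-✓ 010-- 1--10 1-01-✓ 1-1-0 1-10- 11-1- 111--
Round 3: --01-
PIs = {--01-, -1-11, 010--, 1--10, 1-1-0, 1-10-, 11-1-, 111--}
Coverage chart:
  m2: --01- ←essential
  m3: --01- ←essential
  m8: 010-- ←essential
  m9: 010-- ←essential
  m11: --01-,-1-11,010--
  m15: -1-11 ←essential
  m18: --01-,1--10
  m19: --01- ←essential
  m20: 1-1-0,1-10-
  m21: 1-10- ←essential
  m22: 1--10,1-1-0
  m26: --01-,1--10,11-1-
  m28: 1-1-0,1-10-,111--
  m29: 1-10-,111--
  m30: 1--10,1-1-0,11-1-,111--
Essential: --01-, -1-11, 010--, 1-10-

NO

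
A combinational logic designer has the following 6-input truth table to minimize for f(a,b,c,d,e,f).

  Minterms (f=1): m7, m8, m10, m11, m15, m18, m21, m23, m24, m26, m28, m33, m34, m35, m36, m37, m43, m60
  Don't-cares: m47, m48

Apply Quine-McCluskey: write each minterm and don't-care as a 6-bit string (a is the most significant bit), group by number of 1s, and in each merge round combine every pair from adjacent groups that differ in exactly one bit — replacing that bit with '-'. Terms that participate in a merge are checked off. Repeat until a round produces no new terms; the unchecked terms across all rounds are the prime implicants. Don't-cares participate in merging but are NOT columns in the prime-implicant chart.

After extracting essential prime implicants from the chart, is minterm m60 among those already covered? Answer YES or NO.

Round 0: 000111✓ 001000✓ 001010✓ 001011✓ 001111✓ 010010✓ 010101✓ 010111✓ 011000✓ 011010✓ 011100✓ 100001✓ 100010✓ 100011✓ 100100✓ 100101✓ 101011✓ 101111✓ 110000 111100✓
Round 1: -01011✓ -01111✓ -11100 0-0111 0-1000✓ 0-1010✓ 00-111 001-11✓ 0010-0✓ 00101- 01-010 0101-1 011-00 0110-0✓ 10-011 100-01 1000-1 10001- 10010- 101-11✓
Round 2: -01-11 0-10-0
PIs = {-01-11, -11100, 0-0111, 0-10-0, 00-111, 00101-, 01-010, 0101-1, 011-00, 10-011, 100-01, 1000-1, 10001-, 10010-, 110000}
Coverage chart:
  m7: 0-0111,00-111
  m8: 0-10-0 ←essential
  m10: 0-10-0,00101-
  m11: -01-11,00101-
  m15: -01-11,00-111
  m18: 01-010 ←essential
  m21: 0101-1 ←essential
  m23: 0-0111,0101-1
  m24: 0-10-0,011-00
  m26: 0-10-0,01-010
  m28: -11100,011-00
  m33: 100-01,1000-1
  m34: 10001- ←essential
  m35: 10-011,1000-1,10001-
  m36: 10010- ←essential
  m37: 100-01,10010-
  m43: -01-11,10-011
  m60: -11100 ←essential
Essential: -11100, 0-10-0, 01-010, 0101-1, 10001-, 10010-

YES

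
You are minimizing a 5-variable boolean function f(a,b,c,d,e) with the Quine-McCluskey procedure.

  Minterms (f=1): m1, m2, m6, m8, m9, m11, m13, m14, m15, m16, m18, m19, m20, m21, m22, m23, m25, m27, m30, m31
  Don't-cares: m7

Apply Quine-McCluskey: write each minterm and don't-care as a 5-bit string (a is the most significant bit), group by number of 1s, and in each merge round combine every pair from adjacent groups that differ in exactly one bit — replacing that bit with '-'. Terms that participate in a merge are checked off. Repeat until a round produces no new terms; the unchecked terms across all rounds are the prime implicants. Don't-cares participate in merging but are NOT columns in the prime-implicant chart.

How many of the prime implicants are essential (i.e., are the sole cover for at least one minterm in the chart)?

[col 0] 00001*, 00010*, 00110*, 00111*, 01000*, 01001*, 01011*, 01101*, 01110*, 01111*, 10000*, 10010*, 10011*, 10100*, 10101*, 10110*, 10111*, 11001*, 11011*, 11110*, 11111*
[col 1] -0010*, -0110*, -0111*, -1001*, -1011*, -1110*, -1111*, 0-001, 0-110*, 0-111*, 00-10*, 0011-*, 01-01*, 01-11*, 010-1*, 0100-, 011-1*, 0111-*, 1-011*, 1-110*, 1-111*, 10-00*, 10-10*, 10-11*, 100-0*, 1001-*, 101-0*, 101-1*, 1010-*, 1011-*, 11-11*, 110-1*, 1111-*
[col 2] --110*, --111*, -0-10, -011-*, -1-11, -10-1, -111-*, 0-11-*, 01--1, 1--11, 1-11-*, 10--0, 10-1-, 101--
[col 3] --11-
Prime implicants: --11-, -0-10, -1-11, -10-1, 0-001, 01--1, 0100-, 1--11, 10--0, 10-1-, 101--
PI chart (minterm → PIs covering it):
  1 | 0-001  (sole → essential)
  2 | -0-10  (sole → essential)
  6 | --11-,-0-10
  8 | 0100-  (sole → essential)
  9 | -10-1,0-001,01--1,0100-
  11 | -1-11,-10-1,01--1
  13 | 01--1  (sole → essential)
  14 | --11-  (sole → essential)
  15 | --11-,-1-11,01--1
  16 | 10--0  (sole → essential)
  18 | -0-10,10--0,10-1-
  19 | 1--11,10-1-
  20 | 10--0,101--
  21 | 101--  (sole → essential)
  22 | --11-,-0-10,10--0,10-1-,101--
  23 | --11-,1--11,10-1-,101--
  25 | -10-1  (sole → essential)
  27 | -1-11,-10-1,1--11
  30 | --11-  (sole → essential)
  31 | --11-,-1-11,1--11
Essential prime implicants: --11-, -0-10, -10-1, 0-001, 01--1, 0100-, 10--0, 101--

8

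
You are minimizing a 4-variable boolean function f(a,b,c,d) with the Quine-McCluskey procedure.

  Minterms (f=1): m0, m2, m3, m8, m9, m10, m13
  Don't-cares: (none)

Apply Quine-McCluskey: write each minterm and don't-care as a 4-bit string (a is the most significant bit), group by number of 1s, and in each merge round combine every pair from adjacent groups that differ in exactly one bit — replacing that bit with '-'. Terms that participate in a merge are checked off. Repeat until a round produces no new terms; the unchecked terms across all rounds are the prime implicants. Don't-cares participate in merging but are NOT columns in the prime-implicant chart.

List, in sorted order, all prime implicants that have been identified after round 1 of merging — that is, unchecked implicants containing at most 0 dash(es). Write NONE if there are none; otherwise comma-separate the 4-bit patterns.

NONE

Round 0: 0000✓ 0010✓ 0011✓ 1000✓ 1001✓ 1010✓ 1101✓
Round 1: -000✓ -010✓ 00-0✓ 001- 1-01 10-0✓ 100-
Round 2: -0-0
PIs = {-0-0, 001-, 1-01, 100-}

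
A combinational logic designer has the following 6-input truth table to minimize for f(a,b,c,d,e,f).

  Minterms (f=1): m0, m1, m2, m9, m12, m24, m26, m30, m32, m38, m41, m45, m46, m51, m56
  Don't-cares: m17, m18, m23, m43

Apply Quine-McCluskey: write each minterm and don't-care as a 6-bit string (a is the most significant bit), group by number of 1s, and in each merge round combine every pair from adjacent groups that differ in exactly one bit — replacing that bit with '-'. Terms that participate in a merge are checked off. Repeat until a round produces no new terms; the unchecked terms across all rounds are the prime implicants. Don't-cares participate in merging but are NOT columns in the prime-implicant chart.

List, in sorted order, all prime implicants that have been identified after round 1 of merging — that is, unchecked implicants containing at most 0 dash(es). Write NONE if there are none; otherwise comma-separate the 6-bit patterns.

001100, 010111, 110011

size-2^0 implicants → 000000(✓)  000001(✓)  000010(✓)  001001(✓)  001100  010001(✓)  010010(✓)  010111  011000(✓)  011010(✓)  011110(✓)  100000(✓)  100110(✓)  101001(✓)  101011(✓)  101101(✓)  101110(✓)  110011  111000(✓)
size-2^1 implicants → -00000  -01001  -11000  0-0001  0-0010  00-001  0000-0  00000-  01-010  011-10  0110-0  10-110  101-01  1010-1
Unchecked terms (primes): -00000, -01001, -11000, 0-0001, 0-0010, 00-001, 0000-0, 00000-, 001100, 01-010, 010111, 011-10, 0110-0, 10-110, 101-01, 1010-1, 110011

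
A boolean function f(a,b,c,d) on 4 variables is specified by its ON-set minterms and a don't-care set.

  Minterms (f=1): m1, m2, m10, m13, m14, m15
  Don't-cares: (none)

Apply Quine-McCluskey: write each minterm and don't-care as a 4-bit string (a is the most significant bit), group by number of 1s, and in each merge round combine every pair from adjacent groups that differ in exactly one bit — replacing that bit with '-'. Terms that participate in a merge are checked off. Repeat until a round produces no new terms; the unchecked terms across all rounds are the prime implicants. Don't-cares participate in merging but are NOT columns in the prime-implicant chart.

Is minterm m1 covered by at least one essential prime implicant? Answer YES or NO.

size-2^0 implicants → 0001  0010(✓)  1010(✓)  1101(✓)  1110(✓)  1111(✓)
size-2^1 implicants → -010  1-10  11-1  111-
Unchecked terms (primes): -010, 0001, 1-10, 11-1, 111-
Minterm coverage:
  m1 ⊆ 0001 [E]
  m2 ⊆ -010 [E]
  m10 ⊆ -010,1-10
  m13 ⊆ 11-1 [E]
  m14 ⊆ 1-10,111-
  m15 ⊆ 11-1,111-
E = {-010, 0001, 11-1}

YES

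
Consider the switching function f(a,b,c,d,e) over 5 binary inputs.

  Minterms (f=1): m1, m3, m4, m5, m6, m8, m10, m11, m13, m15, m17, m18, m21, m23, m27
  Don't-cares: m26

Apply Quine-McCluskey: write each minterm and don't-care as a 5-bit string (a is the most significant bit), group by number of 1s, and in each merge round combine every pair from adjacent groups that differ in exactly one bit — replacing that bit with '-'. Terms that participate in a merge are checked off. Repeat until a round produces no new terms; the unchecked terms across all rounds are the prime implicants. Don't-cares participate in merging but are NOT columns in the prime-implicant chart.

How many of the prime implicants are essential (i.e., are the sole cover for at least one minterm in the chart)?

6

Round 0: 00001✓ 00011✓ 00100✓ 00101✓ 00110✓ 01000✓ 01010✓ 01011✓ 01101✓ 01111✓ 10001✓ 10010✓ 10101✓ 10111✓ 11010✓ 11011✓
Round 1: -0001✓ -0101✓ -1010✓ -1011✓ 0-011 0-101 00-01✓ 000-1 001-0 0010- 01-11 010-0 0101-✓ 011-1 1-010 10-01✓ 101-1 1101-✓
Round 2: -0-01 -101-
PIs = {-0-01, -101-, 0-011, 0-101, 000-1, 001-0, 0010-, 01-11, 010-0, 011-1, 1-010, 101-1}
Coverage chart:
  m1: -0-01,000-1
  m3: 0-011,000-1
  m4: 001-0,0010-
  m5: -0-01,0-101,0010-
  m6: 001-0 ←essential
  m8: 010-0 ←essential
  m10: -101-,010-0
  m11: -101-,0-011,01-11
  m13: 0-101,011-1
  m15: 01-11,011-1
  m17: -0-01 ←essential
  m18: 1-010 ←essential
  m21: -0-01,101-1
  m23: 101-1 ←essential
  m27: -101- ←essential
Essential: -0-01, -101-, 001-0, 010-0, 1-010, 101-1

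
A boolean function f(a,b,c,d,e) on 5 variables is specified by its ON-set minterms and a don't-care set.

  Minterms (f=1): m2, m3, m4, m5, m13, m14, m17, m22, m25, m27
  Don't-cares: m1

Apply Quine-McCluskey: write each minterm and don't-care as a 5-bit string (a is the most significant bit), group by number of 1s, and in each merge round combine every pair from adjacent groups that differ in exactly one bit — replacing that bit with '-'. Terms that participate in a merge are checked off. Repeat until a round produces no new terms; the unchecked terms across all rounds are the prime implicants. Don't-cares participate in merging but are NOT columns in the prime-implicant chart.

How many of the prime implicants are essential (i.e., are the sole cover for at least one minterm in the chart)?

size-2^0 implicants → 00001(✓)  00010(✓)  00011(✓)  00100(✓)  00101(✓)  01101(✓)  01110  10001(✓)  10110  11001(✓)  11011(✓)
size-2^1 implicants → -0001  0-101  00-01  000-1  0001-  0010-  1-001  110-1
Unchecked terms (primes): -0001, 0-101, 00-01, 000-1, 0001-, 0010-, 01110, 1-001, 10110, 110-1
Minterm coverage:
  m2 ⊆ 0001- [E]
  m3 ⊆ 000-1,0001-
  m4 ⊆ 0010- [E]
  m5 ⊆ 0-101,00-01,0010-
  m13 ⊆ 0-101 [E]
  m14 ⊆ 01110 [E]
  m17 ⊆ -0001,1-001
  m22 ⊆ 10110 [E]
  m25 ⊆ 1-001,110-1
  m27 ⊆ 110-1 [E]
E = {0-101, 0001-, 0010-, 01110, 10110, 110-1}

6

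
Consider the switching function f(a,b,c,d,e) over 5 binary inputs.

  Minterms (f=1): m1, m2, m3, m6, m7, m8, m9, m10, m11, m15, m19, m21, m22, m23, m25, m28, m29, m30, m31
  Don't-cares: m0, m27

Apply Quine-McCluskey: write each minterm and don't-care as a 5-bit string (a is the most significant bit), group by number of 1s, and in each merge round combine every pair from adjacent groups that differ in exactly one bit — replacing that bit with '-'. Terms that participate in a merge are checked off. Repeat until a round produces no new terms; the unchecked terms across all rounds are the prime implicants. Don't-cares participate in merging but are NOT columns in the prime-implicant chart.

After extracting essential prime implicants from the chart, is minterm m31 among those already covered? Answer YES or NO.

YES

[col 0] 00000*, 00001*, 00010*, 00011*, 00110*, 00111*, 01000*, 01001*, 01010*, 01011*, 01111*, 10011*, 10101*, 10110*, 10111*, 11001*, 11011*, 11100*, 11101*, 11110*, 11111*
[col 1] -0011*, -0110*, -0111*, -1001*, -1011*, -1111*, 0-000*, 0-001*, 0-010*, 0-011*, 0-111*, 00-10*, 00-11*, 000-0*, 000-1*, 0000-*, 0001-*, 0011-*, 01-11*, 010-0*, 010-1*, 0100-*, 0101-*, 1-011*, 1-101*, 1-110*, 1-111*, 10-11*, 101-1*, 1011-*, 11-01*, 11-11*, 110-1*, 111-0*, 111-1*, 1110-*, 1111-*
[col 2] --011*, --111*, -0-11*, -011-, -1-11*, -10-1, 0--11*, 0-0-0*, 0-0-1*, 0-00-*, 0-01-*, 00-1-, 000--*, 010--*, 1--11*, 1-1-1, 1-11-, 11--1, 111--
[col 3] ---11, 0-0--
Prime implicants: ---11, -011-, -10-1, 0-0--, 00-1-, 1-1-1, 1-11-, 11--1, 111--
PI chart (minterm → PIs covering it):
  1 | 0-0--  (sole → essential)
  2 | 0-0--,00-1-
  3 | ---11,0-0--,00-1-
  6 | -011-,00-1-
  7 | ---11,-011-,00-1-
  8 | 0-0--  (sole → essential)
  9 | -10-1,0-0--
  10 | 0-0--  (sole → essential)
  11 | ---11,-10-1,0-0--
  15 | ---11  (sole → essential)
  19 | ---11  (sole → essential)
  21 | 1-1-1  (sole → essential)
  22 | -011-,1-11-
  23 | ---11,-011-,1-1-1,1-11-
  25 | -10-1,11--1
  28 | 111--  (sole → essential)
  29 | 1-1-1,11--1,111--
  30 | 1-11-,111--
  31 | ---11,1-1-1,1-11-,11--1,111--
Essential prime implicants: ---11, 0-0--, 1-1-1, 111--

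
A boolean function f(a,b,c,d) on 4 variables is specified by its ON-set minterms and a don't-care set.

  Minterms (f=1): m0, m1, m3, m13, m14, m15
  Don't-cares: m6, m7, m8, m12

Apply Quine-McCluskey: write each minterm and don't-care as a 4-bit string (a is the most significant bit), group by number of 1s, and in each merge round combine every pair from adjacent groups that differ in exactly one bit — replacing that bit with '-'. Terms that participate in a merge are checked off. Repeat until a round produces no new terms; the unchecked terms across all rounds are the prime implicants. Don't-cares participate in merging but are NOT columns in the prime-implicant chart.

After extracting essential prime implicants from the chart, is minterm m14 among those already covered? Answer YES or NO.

[col 0] 0000*, 0001*, 0011*, 0110*, 0111*, 1000*, 1100*, 1101*, 1110*, 1111*
[col 1] -000, -110*, -111*, 0-11, 00-1, 000-, 011-*, 1-00, 11-0*, 11-1*, 110-*, 111-*
[col 2] -11-, 11--
Prime implicants: -000, -11-, 0-11, 00-1, 000-, 1-00, 11--
PI chart (minterm → PIs covering it):
  0 | -000,000-
  1 | 00-1,000-
  3 | 0-11,00-1
  13 | 11--  (sole → essential)
  14 | -11-,11--
  15 | -11-,11--
Essential prime implicants: 11--

YES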